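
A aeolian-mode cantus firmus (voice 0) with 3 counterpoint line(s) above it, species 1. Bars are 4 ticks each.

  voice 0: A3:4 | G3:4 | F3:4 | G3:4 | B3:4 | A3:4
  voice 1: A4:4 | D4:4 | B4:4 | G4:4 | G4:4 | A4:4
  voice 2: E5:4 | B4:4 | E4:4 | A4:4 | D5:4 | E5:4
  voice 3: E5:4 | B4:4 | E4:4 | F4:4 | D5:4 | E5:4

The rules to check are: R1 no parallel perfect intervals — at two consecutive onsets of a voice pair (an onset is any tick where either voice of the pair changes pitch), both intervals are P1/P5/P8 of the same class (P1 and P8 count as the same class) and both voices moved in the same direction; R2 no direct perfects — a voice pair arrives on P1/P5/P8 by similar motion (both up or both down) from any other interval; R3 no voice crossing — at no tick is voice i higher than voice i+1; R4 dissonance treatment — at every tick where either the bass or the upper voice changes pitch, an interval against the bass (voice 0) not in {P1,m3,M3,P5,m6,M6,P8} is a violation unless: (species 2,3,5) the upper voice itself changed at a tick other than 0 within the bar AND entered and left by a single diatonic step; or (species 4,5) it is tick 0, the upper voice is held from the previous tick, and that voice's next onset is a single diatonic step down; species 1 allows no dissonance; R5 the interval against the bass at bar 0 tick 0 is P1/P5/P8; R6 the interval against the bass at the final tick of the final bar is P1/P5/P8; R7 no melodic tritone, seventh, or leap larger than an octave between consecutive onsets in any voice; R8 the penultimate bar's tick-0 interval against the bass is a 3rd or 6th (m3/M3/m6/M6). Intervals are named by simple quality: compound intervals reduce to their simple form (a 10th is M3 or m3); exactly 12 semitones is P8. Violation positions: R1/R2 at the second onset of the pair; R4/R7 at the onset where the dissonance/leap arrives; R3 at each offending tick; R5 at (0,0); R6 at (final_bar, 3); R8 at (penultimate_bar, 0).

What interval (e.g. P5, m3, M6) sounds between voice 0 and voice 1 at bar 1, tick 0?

voice 0=G3 voice 1=D4 -> P5

P5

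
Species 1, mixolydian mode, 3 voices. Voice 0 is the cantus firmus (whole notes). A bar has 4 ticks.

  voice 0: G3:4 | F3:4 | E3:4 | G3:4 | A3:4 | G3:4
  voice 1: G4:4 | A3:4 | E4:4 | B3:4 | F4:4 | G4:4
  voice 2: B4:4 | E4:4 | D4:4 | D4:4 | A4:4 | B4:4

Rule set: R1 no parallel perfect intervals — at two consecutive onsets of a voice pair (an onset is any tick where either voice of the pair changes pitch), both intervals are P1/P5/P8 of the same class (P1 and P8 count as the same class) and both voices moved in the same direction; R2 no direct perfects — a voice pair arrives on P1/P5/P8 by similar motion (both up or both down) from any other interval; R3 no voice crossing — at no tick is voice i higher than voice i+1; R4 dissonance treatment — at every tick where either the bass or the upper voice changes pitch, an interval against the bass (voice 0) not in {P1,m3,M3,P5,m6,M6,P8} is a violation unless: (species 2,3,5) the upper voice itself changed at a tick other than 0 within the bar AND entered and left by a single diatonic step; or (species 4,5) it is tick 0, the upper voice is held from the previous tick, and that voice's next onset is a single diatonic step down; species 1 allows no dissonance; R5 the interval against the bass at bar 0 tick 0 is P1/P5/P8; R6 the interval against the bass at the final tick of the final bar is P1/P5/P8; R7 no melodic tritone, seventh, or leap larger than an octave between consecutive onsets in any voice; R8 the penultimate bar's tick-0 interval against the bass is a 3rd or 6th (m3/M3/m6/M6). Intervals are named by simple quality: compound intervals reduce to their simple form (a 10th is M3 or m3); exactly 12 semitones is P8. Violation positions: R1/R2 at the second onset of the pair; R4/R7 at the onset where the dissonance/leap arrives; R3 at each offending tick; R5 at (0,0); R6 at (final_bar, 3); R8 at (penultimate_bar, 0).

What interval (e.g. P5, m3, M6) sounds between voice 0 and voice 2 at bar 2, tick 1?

voice 0=E3 voice 2=D4 -> m7

m7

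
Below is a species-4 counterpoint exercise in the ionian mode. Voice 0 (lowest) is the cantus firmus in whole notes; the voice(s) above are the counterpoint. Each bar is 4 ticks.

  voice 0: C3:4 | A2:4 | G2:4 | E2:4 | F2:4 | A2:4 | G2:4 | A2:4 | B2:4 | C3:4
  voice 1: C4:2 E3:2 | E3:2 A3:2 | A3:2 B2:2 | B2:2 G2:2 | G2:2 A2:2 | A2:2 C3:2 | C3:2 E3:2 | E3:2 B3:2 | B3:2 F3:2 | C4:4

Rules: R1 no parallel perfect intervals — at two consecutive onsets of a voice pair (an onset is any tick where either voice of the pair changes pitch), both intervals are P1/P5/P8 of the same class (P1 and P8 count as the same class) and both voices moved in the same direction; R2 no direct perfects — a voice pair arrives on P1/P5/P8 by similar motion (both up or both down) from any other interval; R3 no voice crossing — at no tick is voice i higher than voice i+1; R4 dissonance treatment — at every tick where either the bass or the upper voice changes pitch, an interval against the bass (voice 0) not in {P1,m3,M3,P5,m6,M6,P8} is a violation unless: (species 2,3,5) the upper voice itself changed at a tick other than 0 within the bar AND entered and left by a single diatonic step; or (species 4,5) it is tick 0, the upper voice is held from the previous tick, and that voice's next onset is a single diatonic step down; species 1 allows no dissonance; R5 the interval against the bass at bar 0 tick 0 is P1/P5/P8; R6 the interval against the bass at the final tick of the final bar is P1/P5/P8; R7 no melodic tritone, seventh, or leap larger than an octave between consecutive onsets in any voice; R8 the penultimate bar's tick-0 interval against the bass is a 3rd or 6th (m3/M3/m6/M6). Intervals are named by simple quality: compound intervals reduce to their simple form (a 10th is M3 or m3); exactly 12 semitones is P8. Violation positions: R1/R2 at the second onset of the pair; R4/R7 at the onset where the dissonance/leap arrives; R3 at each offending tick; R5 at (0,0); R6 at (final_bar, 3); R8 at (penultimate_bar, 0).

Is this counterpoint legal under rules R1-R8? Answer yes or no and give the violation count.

bar 0: v0=C3 v1=C4 (P8)
bar 1: v0=A2 v1=E3 (P5)
bar 2: v0=G2 v1=A3 (M2)
bar 3: v0=E2 v1=B2 (P5)
bar 4: v0=F2 v1=G2 (M2)
bar 5: v0=A2 v1=A2 (P1)
bar 6: v0=G2 v1=C3 (P4)
bar 7: v0=A2 v1=E3 (P5)
bar 8: v0=B2 v1=B3 (P8)
bar 9: v0=C3 v1=C4 (P8)
  R4 @ bar2.0: G2/A3 M2 untreated
  R7 @ bar2.2: A3->B2 leap 10st
  R4 @ bar4.0: F2/G2 M2 untreated
  R4 @ bar6.0: G2/C3 P4 untreated
  R4 @ bar7.2: A2/B3 M2 untreated
  R8 @ bar8.0: penult P8 not 3rd/6th
  R4 @ bar8.2: B2/F3 TT untreated
  R7 @ bar8.2: B3->F3 leap 6st
  R2 @ bar9.0: B2/F3 TT -> C3/C4 P8 similar

No (9 violations)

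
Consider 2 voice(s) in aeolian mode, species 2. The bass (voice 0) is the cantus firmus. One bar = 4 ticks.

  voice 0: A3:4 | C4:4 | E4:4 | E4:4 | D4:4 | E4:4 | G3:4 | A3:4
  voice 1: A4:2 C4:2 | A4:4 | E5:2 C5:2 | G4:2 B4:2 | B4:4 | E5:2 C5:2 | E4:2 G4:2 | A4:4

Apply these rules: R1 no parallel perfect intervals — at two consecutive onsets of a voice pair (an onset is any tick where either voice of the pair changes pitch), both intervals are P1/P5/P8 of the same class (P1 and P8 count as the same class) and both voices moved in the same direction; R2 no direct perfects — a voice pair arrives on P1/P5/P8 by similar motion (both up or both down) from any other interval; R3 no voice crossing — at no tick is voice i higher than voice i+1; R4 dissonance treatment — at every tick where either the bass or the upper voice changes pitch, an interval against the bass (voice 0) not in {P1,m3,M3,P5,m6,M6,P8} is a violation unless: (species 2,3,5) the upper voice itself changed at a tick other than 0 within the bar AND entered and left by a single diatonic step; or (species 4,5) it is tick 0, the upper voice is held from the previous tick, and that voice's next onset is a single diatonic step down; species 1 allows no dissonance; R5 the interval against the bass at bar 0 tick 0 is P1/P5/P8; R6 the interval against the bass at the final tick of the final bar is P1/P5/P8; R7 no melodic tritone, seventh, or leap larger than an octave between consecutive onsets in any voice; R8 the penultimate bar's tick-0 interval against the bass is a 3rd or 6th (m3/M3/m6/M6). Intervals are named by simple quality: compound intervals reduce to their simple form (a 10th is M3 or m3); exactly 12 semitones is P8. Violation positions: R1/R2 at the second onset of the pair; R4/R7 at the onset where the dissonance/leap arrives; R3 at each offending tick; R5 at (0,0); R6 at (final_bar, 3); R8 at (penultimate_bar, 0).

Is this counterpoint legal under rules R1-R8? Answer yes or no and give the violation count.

bar 0: v0=A3 v1=A4 (P8)
bar 1: v0=C4 v1=A4 (M6)
bar 2: v0=E4 v1=E5 (P8)
bar 3: v0=E4 v1=G4 (m3)
bar 4: v0=D4 v1=B4 (M6)
bar 5: v0=E4 v1=E5 (P8)
bar 6: v0=G3 v1=E4 (M6)
bar 7: v0=A3 v1=A4 (P8)
  R2 @ bar2.0: C4/A4 M6 -> E4/E5 P8 similar
  R2 @ bar5.0: D4/B4 M6 -> E4/E5 P8 similar
  R1 @ bar7.0: G3/G4 P8 -> A3/A4 P8 similar

No (3 violations)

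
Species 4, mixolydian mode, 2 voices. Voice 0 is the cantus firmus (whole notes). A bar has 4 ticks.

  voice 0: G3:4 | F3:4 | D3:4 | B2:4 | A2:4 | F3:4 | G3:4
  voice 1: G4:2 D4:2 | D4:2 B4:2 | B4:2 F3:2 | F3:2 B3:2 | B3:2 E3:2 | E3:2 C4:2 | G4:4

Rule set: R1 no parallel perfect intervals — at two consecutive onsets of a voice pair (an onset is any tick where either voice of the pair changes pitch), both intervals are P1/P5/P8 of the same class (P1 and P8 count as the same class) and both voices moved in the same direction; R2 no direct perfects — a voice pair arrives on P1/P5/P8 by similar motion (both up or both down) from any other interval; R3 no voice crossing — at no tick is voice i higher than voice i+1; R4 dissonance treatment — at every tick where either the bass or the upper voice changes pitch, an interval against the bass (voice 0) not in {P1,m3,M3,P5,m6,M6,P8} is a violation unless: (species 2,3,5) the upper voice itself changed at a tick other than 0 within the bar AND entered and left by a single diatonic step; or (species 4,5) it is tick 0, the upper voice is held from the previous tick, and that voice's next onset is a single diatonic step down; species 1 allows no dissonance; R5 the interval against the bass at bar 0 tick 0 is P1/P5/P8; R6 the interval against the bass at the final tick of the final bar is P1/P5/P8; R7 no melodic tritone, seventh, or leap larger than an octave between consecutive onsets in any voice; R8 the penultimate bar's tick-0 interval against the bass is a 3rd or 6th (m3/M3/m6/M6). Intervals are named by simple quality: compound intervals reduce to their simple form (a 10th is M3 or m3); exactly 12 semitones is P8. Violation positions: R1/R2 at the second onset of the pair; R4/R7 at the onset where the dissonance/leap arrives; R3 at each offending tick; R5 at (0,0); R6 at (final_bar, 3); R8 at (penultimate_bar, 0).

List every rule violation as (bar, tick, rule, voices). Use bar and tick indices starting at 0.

(1, 2, R4, (0, 1))
(2, 2, R7, (1,))
(3, 0, R4, (0, 1))
(3, 2, R7, (1,))
(4, 0, R4, (0, 1))
(5, 0, R3, (0, 1))
(5, 0, R4, (0, 1))
(5, 0, R8, (0, 1))
(5, 1, R3, (0, 1))
(6, 0, R2, (0, 1))

bar 0: v0=G3 v1=G4 downbeat P8
bar 1: v0=F3 v1=D4 downbeat M6
bar 2: v0=D3 v1=B4 downbeat M6
bar 3: v0=B2 v1=F3 downbeat TT
bar 4: v0=A2 v1=B3 downbeat M2
bar 5: v0=F3 v1=E3 downbeat m2
bar 6: v0=G3 v1=G4 downbeat P8
  -> R4 @ bar 1 tick 2 v(0, 1): F3/B4 TT untreated
  -> R7 @ bar 2 tick 2 v(1,): B4->F3 leap 18st
  -> R4 @ bar 3 tick 0 v(0, 1): B2/F3 TT untreated
  -> R7 @ bar 3 tick 2 v(1,): F3->B3 leap 6st
  -> R4 @ bar 4 tick 0 v(0, 1): A2/B3 M2 untreated
  -> R3 @ bar 5 tick 0 v(0, 1): F3 above E3
  -> R4 @ bar 5 tick 0 v(0, 1): F3/E3 m2 untreated
  -> R8 @ bar 5 tick 0 v(0, 1): penult m2 not 3rd/6th
  -> R3 @ bar 5 tick 1 v(0, 1): F3 above E3
  -> R2 @ bar 6 tick 0 v(0, 1): F3/C4 P5 -> G3/G4 P8 similar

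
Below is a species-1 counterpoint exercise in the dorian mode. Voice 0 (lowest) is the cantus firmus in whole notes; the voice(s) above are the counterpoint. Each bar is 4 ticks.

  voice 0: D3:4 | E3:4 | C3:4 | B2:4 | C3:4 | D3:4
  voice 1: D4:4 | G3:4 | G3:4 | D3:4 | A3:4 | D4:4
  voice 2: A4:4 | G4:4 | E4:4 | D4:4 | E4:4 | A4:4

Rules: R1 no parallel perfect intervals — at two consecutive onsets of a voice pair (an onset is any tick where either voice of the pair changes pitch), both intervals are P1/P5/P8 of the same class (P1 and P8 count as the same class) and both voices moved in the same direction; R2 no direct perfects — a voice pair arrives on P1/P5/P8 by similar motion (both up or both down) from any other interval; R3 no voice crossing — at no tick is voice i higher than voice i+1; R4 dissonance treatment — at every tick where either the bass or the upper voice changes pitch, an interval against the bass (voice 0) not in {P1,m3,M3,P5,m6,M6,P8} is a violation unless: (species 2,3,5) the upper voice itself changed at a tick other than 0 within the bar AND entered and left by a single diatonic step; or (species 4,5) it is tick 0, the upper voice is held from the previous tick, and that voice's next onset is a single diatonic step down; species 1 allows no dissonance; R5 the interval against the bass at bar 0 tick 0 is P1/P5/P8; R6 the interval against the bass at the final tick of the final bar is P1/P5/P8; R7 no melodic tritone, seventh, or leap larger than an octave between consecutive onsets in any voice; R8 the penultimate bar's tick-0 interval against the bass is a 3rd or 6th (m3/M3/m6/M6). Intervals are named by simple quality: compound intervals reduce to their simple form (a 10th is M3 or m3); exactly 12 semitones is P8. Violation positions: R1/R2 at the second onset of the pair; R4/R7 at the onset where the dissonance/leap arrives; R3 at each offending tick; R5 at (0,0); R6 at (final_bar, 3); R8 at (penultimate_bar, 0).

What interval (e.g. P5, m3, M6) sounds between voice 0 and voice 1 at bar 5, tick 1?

P8

voice 0=D3 voice 1=D4 -> P8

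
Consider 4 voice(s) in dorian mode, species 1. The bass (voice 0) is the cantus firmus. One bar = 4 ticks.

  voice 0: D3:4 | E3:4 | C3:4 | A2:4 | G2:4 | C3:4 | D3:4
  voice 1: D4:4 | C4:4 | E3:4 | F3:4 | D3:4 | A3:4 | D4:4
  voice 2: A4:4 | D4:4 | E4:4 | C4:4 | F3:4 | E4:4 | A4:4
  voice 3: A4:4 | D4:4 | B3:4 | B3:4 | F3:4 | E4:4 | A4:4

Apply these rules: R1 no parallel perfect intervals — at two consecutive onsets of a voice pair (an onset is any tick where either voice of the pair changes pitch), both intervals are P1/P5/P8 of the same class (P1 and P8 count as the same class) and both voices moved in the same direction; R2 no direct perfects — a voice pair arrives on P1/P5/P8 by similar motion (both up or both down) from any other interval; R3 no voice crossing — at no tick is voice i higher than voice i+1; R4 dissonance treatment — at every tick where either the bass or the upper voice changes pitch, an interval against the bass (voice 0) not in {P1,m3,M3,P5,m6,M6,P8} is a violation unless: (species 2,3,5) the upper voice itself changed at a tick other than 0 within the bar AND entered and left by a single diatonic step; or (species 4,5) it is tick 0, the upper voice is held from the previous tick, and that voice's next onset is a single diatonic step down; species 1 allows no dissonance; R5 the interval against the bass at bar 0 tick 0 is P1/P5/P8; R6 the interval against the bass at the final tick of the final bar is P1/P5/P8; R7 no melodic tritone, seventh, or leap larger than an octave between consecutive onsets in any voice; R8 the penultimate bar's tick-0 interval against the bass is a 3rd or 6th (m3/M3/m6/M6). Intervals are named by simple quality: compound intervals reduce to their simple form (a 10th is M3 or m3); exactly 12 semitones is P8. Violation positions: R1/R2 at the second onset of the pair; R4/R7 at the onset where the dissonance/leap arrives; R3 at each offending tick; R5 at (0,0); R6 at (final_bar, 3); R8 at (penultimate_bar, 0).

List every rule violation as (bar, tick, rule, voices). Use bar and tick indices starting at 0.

bar 0: v0=D3 v1=D4 v2=A4 v3=A4 downbeat P5
bar 1: v0=E3 v1=C4 v2=D4 v3=D4 downbeat m7
bar 2: v0=C3 v1=E3 v2=E4 v3=B3 downbeat M7
bar 3: v0=A2 v1=F3 v2=C4 v3=B3 downbeat M2
bar 4: v0=G2 v1=D3 v2=F3 v3=F3 downbeat m7
bar 5: v0=C3 v1=A3 v2=E4 v3=E4 downbeat M3
bar 6: v0=D3 v1=D4 v2=A4 v3=A4 downbeat P5
  -> R1 @ bar 1 tick 0 v(2, 3): A4/A4 P1 -> D4/D4 P1 similar
  -> R4 @ bar 1 tick 0 v(0, 2): E3/D4 m7 untreated
  -> R4 @ bar 1 tick 0 v(0, 3): E3/D4 m7 untreated
  -> R2 @ bar 2 tick 0 v(1, 3): C4/D4 M2 -> E3/B3 P5 similar
  -> R3 @ bar 2 tick 0 v(2, 3): E4 above B3
  -> R4 @ bar 2 tick 0 v(0, 3): C3/B3 M7 untreated
  -> R3 @ bar 2 tick 1 v(2, 3): E4 above B3
  -> R3 @ bar 2 tick 2 v(2, 3): E4 above B3
  -> R3 @ bar 2 tick 3 v(2, 3): E4 above B3
  -> R3 @ bar 3 tick 0 v(2, 3): C4 above B3
  -> R4 @ bar 3 tick 0 v(0, 3): A2/B3 M2 untreated
  -> R3 @ bar 3 tick 1 v(2, 3): C4 above B3
  -> R3 @ bar 3 tick 2 v(2, 3): C4 above B3
  -> R3 @ bar 3 tick 3 v(2, 3): C4 above B3
  -> R2 @ bar 4 tick 0 v(0, 1): A2/F3 m6 -> G2/D3 P5 similar
  -> R2 @ bar 4 tick 0 v(2, 3): C4/B3 m2 -> F3/F3 P1 similar
  -> R4 @ bar 4 tick 0 v(0, 2): G2/F3 m7 untreated
  -> R4 @ bar 4 tick 0 v(0, 3): G2/F3 m7 untreated
  -> R7 @ bar 4 tick 0 v(3,): B3->F3 leap 6st
  -> R1 @ bar 5 tick 0 v(2, 3): F3/F3 P1 -> E4/E4 P1 similar
  -> R2 @ bar 5 tick 0 v(1, 2): D3/F3 m3 -> A3/E4 P5 similar
  -> R2 @ bar 5 tick 0 v(1, 3): D3/F3 m3 -> A3/E4 P5 similar
  -> R7 @ bar 5 tick 0 v(2,): F3->E4 leap 11st
  -> R7 @ bar 5 tick 0 v(3,): F3->E4 leap 11st
  -> R1 @ bar 6 tick 0 v(1, 2): A3/E4 P5 -> D4/A4 P5 similar
  -> R1 @ bar 6 tick 0 v(1, 3): A3/E4 P5 -> D4/A4 P5 similar
  -> R1 @ bar 6 tick 0 v(2, 3): E4/E4 P1 -> A4/A4 P1 similar
  -> R2 @ bar 6 tick 0 v(0, 1): C3/A3 M6 -> D3/D4 P8 similar
  -> R2 @ bar 6 tick 0 v(0, 2): C3/E4 M3 -> D3/A4 P5 similar
  -> R2 @ bar 6 tick 0 v(0, 3): C3/E4 M3 -> D3/A4 P5 similar

(1, 0, R1, (2, 3))
(1, 0, R4, (0, 2))
(1, 0, R4, (0, 3))
(2, 0, R2, (1, 3))
(2, 0, R3, (2, 3))
(2, 0, R4, (0, 3))
(2, 1, R3, (2, 3))
(2, 2, R3, (2, 3))
(2, 3, R3, (2, 3))
(3, 0, R3, (2, 3))
(3, 0, R4, (0, 3))
(3, 1, R3, (2, 3))
(3, 2, R3, (2, 3))
(3, 3, R3, (2, 3))
(4, 0, R2, (0, 1))
(4, 0, R2, (2, 3))
(4, 0, R4, (0, 2))
(4, 0, R4, (0, 3))
(4, 0, R7, (3,))
(5, 0, R1, (2, 3))
(5, 0, R2, (1, 2))
(5, 0, R2, (1, 3))
(5, 0, R7, (2,))
(5, 0, R7, (3,))
(6, 0, R1, (1, 2))
(6, 0, R1, (1, 3))
(6, 0, R1, (2, 3))
(6, 0, R2, (0, 1))
(6, 0, R2, (0, 2))
(6, 0, R2, (0, 3))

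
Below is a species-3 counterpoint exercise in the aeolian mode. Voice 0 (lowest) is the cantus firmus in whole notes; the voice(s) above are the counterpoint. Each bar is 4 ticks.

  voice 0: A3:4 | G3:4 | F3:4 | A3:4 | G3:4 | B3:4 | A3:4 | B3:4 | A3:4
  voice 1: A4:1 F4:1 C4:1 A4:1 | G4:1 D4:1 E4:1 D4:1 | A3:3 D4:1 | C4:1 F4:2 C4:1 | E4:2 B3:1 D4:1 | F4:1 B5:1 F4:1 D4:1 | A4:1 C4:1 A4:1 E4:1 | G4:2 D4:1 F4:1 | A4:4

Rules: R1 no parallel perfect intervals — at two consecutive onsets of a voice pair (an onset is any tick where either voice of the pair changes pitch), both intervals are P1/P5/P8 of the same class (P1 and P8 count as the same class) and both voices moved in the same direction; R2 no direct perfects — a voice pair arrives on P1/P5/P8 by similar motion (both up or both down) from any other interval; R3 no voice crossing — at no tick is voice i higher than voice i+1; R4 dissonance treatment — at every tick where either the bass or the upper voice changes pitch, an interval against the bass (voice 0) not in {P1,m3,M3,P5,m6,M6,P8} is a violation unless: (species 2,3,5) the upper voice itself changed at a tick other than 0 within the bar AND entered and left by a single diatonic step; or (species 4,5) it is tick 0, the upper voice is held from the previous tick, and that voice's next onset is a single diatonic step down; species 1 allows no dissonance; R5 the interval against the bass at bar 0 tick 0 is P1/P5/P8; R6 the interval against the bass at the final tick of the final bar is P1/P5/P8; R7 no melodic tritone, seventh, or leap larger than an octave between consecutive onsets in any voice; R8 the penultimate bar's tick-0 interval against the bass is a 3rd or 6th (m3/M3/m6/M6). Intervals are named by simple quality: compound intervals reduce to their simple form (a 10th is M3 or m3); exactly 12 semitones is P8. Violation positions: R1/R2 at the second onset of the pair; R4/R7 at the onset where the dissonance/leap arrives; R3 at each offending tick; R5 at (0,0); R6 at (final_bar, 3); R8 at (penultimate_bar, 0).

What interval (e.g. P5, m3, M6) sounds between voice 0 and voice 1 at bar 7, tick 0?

voice 0=B3 voice 1=G4 -> m6

m6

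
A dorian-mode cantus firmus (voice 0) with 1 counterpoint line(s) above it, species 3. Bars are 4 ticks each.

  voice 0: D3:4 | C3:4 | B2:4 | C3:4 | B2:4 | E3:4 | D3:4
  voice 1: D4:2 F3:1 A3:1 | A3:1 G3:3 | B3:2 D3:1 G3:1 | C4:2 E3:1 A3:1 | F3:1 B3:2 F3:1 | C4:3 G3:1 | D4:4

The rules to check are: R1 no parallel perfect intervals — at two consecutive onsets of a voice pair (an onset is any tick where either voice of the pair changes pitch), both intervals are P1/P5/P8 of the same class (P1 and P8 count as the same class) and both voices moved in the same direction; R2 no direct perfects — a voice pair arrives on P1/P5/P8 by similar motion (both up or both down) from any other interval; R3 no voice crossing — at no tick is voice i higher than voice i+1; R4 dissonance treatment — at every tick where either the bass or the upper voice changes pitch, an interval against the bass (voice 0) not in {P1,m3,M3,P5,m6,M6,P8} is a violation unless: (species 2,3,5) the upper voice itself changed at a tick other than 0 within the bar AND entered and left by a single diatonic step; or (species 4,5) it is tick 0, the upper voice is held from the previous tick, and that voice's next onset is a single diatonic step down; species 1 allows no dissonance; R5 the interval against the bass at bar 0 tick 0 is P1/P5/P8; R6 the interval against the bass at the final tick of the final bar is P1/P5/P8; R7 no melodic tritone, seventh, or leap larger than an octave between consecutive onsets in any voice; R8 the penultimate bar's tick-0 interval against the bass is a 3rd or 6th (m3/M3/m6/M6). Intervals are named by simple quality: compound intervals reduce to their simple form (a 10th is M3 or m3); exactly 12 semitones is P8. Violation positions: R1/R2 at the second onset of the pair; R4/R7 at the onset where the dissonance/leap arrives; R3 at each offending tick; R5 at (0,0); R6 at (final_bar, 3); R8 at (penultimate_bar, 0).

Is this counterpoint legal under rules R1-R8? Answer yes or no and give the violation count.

bar 0: v0=D3 v1=D4 (P8)
bar 1: v0=C3 v1=A3 (M6)
bar 2: v0=B2 v1=B3 (P8)
bar 3: v0=C3 v1=C4 (P8)
bar 4: v0=B2 v1=F3 (TT)
bar 5: v0=E3 v1=C4 (m6)
bar 6: v0=D3 v1=D4 (P8)
  R2 @ bar3.0: B2/G3 m6 -> C3/C4 P8 similar
  R4 @ bar4.0: B2/F3 TT untreated
  R7 @ bar4.1: F3->B3 leap 6st
  R4 @ bar4.3: B2/F3 TT untreated
  R7 @ bar4.3: B3->F3 leap 6st

No (5 violations)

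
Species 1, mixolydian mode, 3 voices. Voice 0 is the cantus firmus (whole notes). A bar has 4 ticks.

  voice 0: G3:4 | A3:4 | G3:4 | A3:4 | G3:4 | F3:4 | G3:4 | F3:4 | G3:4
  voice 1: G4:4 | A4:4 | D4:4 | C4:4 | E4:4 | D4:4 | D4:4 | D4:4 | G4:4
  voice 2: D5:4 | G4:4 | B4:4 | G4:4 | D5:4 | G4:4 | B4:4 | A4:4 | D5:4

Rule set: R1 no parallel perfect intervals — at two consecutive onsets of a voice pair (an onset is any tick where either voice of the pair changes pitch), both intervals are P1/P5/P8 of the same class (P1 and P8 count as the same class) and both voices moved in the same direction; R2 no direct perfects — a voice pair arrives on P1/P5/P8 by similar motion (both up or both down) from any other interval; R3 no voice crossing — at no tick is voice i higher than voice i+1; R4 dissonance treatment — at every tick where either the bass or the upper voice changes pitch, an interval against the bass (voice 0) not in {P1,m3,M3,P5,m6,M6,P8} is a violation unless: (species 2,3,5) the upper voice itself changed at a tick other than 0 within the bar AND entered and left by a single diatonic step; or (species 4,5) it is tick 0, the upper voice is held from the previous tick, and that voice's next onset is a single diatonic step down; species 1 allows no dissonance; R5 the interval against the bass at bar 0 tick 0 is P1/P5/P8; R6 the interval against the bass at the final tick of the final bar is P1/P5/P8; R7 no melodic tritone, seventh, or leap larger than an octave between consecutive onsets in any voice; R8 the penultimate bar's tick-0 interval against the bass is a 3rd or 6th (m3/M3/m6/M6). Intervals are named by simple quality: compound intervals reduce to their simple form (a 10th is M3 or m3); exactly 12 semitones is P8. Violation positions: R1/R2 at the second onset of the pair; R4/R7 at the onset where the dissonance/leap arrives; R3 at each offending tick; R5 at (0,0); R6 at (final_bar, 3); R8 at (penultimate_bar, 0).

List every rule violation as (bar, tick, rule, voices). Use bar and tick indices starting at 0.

(1, 0, R1, (0, 1))
(1, 0, R3, (1, 2))
(1, 0, R4, (0, 2))
(1, 1, R3, (1, 2))
(1, 2, R3, (1, 2))
(1, 3, R3, (1, 2))
(2, 0, R2, (0, 1))
(3, 0, R2, (1, 2))
(3, 0, R4, (0, 2))
(5, 0, R4, (0, 2))
(8, 0, R1, (1, 2))
(8, 0, R2, (0, 1))
(8, 0, R2, (0, 2))

bar 0: v0=G3 v1=G4 v2=D5 downbeat P5
bar 1: v0=A3 v1=A4 v2=G4 downbeat m7
bar 2: v0=G3 v1=D4 v2=B4 downbeat M3
bar 3: v0=A3 v1=C4 v2=G4 downbeat m7
bar 4: v0=G3 v1=E4 v2=D5 downbeat P5
bar 5: v0=F3 v1=D4 v2=G4 downbeat M2
bar 6: v0=G3 v1=D4 v2=B4 downbeat M3
bar 7: v0=F3 v1=D4 v2=A4 downbeat M3
bar 8: v0=G3 v1=G4 v2=D5 downbeat P5
  -> R1 @ bar 1 tick 0 v(0, 1): G3/G4 P8 -> A3/A4 P8 similar
  -> R3 @ bar 1 tick 0 v(1, 2): A4 above G4
  -> R4 @ bar 1 tick 0 v(0, 2): A3/G4 m7 untreated
  -> R3 @ bar 1 tick 1 v(1, 2): A4 above G4
  -> R3 @ bar 1 tick 2 v(1, 2): A4 above G4
  -> R3 @ bar 1 tick 3 v(1, 2): A4 above G4
  -> R2 @ bar 2 tick 0 v(0, 1): A3/A4 P8 -> G3/D4 P5 similar
  -> R2 @ bar 3 tick 0 v(1, 2): D4/B4 M6 -> C4/G4 P5 similar
  -> R4 @ bar 3 tick 0 v(0, 2): A3/G4 m7 untreated
  -> R4 @ bar 5 tick 0 v(0, 2): F3/G4 M2 untreated
  -> R1 @ bar 8 tick 0 v(1, 2): D4/A4 P5 -> G4/D5 P5 similar
  -> R2 @ bar 8 tick 0 v(0, 1): F3/D4 M6 -> G3/G4 P8 similar
  -> R2 @ bar 8 tick 0 v(0, 2): F3/A4 M3 -> G3/D5 P5 similar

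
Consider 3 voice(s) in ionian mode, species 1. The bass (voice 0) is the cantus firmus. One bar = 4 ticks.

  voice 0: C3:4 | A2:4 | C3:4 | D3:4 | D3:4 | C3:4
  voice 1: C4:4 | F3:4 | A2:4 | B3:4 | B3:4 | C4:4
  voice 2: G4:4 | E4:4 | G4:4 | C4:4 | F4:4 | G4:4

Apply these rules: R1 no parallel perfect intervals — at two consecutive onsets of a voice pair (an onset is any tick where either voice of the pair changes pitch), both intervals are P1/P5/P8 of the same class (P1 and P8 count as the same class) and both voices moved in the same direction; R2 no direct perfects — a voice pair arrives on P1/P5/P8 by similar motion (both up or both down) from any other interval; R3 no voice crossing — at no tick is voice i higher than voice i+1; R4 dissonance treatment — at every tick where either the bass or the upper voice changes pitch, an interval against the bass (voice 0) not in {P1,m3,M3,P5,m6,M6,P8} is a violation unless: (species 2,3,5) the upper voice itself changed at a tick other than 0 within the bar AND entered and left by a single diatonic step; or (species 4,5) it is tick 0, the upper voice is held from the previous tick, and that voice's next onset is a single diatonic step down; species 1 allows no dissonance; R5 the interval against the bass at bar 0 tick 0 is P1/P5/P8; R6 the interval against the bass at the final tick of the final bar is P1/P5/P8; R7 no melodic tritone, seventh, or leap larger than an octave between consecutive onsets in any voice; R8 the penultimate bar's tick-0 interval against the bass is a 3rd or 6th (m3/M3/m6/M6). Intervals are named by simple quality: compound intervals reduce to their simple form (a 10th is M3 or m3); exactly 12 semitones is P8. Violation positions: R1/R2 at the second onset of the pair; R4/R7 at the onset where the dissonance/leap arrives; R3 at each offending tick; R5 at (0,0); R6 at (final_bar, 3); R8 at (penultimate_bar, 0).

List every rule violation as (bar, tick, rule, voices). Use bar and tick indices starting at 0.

(1, 0, R1, (0, 2))
(2, 0, R1, (0, 2))
(2, 0, R3, (0, 1))
(2, 1, R3, (0, 1))
(2, 2, R3, (0, 1))
(2, 3, R3, (0, 1))
(3, 0, R4, (0, 2))
(3, 0, R7, (1,))
(5, 0, R2, (1, 2))

bar 0: v0=C3 v1=C4 v2=G4 downbeat P5
bar 1: v0=A2 v1=F3 v2=E4 downbeat P5
bar 2: v0=C3 v1=A2 v2=G4 downbeat P5
bar 3: v0=D3 v1=B3 v2=C4 downbeat m7
bar 4: v0=D3 v1=B3 v2=F4 downbeat m3
bar 5: v0=C3 v1=C4 v2=G4 downbeat P5
  -> R1 @ bar 1 tick 0 v(0, 2): C3/G4 P5 -> A2/E4 P5 similar
  -> R1 @ bar 2 tick 0 v(0, 2): A2/E4 P5 -> C3/G4 P5 similar
  -> R3 @ bar 2 tick 0 v(0, 1): C3 above A2
  -> R3 @ bar 2 tick 1 v(0, 1): C3 above A2
  -> R3 @ bar 2 tick 2 v(0, 1): C3 above A2
  -> R3 @ bar 2 tick 3 v(0, 1): C3 above A2
  -> R4 @ bar 3 tick 0 v(0, 2): D3/C4 m7 untreated
  -> R7 @ bar 3 tick 0 v(1,): A2->B3 leap 14st
  -> R2 @ bar 5 tick 0 v(1, 2): B3/F4 TT -> C4/G4 P5 similar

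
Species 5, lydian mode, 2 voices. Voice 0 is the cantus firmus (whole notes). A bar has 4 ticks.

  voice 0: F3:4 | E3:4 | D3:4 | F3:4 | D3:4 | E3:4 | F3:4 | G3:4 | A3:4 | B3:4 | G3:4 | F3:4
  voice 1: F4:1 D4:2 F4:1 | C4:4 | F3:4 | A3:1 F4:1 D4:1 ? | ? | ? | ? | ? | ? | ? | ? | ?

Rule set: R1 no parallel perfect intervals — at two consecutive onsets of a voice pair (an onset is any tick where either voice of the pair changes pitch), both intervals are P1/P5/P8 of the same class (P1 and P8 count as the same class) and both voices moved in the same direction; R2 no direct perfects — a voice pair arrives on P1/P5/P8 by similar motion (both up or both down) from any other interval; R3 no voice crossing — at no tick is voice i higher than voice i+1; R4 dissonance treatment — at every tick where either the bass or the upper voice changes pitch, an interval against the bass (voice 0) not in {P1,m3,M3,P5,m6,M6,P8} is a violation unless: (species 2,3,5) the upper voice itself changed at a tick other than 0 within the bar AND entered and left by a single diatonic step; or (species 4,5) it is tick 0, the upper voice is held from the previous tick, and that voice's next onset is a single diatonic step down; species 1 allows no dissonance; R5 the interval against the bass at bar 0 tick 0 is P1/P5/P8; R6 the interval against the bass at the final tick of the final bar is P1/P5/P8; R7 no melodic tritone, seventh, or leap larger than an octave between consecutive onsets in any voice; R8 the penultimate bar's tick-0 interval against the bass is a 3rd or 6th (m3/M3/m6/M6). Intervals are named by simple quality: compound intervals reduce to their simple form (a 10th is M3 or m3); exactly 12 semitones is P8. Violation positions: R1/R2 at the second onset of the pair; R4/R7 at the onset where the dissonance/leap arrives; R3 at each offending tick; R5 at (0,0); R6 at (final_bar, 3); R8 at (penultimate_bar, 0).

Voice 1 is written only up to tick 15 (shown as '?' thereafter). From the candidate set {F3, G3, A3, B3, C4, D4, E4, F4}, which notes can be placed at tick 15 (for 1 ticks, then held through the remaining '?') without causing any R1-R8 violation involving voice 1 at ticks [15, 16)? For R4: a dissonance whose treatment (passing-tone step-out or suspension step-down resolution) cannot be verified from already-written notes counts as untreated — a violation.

F3: legal
G3: violates R4
A3: legal
B3: violates R4
C4: legal
D4: legal
E4: violates R4
F4: legal

{A3, C4, D4, F3, F4}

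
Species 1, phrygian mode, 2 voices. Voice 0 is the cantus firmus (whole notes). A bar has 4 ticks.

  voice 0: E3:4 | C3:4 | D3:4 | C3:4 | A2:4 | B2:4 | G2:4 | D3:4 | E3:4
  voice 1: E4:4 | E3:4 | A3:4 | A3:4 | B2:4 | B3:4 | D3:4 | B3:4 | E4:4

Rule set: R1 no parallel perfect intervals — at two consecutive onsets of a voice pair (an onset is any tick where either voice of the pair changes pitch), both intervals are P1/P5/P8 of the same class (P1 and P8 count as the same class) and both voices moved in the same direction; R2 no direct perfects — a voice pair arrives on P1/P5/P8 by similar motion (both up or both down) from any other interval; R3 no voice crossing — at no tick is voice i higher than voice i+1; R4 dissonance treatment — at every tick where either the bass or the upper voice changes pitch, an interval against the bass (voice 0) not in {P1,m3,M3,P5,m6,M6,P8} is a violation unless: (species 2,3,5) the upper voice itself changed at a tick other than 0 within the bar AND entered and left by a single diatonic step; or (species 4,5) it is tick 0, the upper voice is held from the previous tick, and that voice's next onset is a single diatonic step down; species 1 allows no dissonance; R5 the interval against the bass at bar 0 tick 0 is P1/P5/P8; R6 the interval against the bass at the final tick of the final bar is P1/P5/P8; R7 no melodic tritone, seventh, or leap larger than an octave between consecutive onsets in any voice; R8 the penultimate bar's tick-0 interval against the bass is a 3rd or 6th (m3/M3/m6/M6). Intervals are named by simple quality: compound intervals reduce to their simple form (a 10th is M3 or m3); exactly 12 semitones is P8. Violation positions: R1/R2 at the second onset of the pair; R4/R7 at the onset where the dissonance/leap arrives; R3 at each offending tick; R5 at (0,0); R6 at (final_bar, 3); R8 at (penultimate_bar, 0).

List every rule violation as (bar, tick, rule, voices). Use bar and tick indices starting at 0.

(2, 0, R2, (0, 1))
(4, 0, R4, (0, 1))
(4, 0, R7, (1,))
(5, 0, R2, (0, 1))
(6, 0, R2, (0, 1))
(8, 0, R2, (0, 1))

bar 0: v0=E3 v1=E4 downbeat P8
bar 1: v0=C3 v1=E3 downbeat M3
bar 2: v0=D3 v1=A3 downbeat P5
bar 3: v0=C3 v1=A3 downbeat M6
bar 4: v0=A2 v1=B2 downbeat M2
bar 5: v0=B2 v1=B3 downbeat P8
bar 6: v0=G2 v1=D3 downbeat P5
bar 7: v0=D3 v1=B3 downbeat M6
bar 8: v0=E3 v1=E4 downbeat P8
  -> R2 @ bar 2 tick 0 v(0, 1): C3/E3 M3 -> D3/A3 P5 similar
  -> R4 @ bar 4 tick 0 v(0, 1): A2/B2 M2 untreated
  -> R7 @ bar 4 tick 0 v(1,): A3->B2 leap 10st
  -> R2 @ bar 5 tick 0 v(0, 1): A2/B2 M2 -> B2/B3 P8 similar
  -> R2 @ bar 6 tick 0 v(0, 1): B2/B3 P8 -> G2/D3 P5 similar
  -> R2 @ bar 8 tick 0 v(0, 1): D3/B3 M6 -> E3/E4 P8 similar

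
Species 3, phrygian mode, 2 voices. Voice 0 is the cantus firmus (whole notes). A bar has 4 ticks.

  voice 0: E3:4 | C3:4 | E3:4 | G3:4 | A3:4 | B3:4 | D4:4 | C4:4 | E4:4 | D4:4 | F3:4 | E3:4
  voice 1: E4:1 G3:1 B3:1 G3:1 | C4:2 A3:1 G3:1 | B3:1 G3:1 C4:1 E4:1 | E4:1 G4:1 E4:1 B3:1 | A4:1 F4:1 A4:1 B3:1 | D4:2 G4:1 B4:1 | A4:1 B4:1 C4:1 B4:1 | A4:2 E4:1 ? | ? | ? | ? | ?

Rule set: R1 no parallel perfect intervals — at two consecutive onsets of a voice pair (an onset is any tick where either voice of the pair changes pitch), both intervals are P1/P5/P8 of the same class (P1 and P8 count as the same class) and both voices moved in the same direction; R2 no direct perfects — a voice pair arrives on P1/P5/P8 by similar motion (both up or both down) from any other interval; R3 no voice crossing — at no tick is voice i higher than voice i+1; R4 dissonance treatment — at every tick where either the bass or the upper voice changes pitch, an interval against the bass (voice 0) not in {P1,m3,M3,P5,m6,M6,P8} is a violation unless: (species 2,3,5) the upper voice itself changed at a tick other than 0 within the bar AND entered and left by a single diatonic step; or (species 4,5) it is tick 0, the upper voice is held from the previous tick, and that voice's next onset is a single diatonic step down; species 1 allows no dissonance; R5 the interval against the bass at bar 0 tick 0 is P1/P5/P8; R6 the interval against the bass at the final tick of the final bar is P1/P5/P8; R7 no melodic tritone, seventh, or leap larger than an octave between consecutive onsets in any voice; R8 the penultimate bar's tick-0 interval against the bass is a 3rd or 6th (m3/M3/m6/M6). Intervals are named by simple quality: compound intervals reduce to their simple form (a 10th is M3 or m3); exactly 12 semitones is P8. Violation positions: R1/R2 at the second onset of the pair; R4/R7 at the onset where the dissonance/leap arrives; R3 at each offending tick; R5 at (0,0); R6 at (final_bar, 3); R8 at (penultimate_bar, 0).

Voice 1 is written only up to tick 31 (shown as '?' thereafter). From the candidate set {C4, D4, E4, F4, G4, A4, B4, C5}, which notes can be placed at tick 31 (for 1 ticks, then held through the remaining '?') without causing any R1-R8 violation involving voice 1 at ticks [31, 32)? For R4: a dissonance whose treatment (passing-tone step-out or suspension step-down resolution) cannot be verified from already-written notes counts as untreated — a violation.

C4: legal
D4: violates R4
E4: legal
F4: violates R4
G4: legal
A4: legal
B4: violates R4
C5: legal

{A4, C4, C5, E4, G4}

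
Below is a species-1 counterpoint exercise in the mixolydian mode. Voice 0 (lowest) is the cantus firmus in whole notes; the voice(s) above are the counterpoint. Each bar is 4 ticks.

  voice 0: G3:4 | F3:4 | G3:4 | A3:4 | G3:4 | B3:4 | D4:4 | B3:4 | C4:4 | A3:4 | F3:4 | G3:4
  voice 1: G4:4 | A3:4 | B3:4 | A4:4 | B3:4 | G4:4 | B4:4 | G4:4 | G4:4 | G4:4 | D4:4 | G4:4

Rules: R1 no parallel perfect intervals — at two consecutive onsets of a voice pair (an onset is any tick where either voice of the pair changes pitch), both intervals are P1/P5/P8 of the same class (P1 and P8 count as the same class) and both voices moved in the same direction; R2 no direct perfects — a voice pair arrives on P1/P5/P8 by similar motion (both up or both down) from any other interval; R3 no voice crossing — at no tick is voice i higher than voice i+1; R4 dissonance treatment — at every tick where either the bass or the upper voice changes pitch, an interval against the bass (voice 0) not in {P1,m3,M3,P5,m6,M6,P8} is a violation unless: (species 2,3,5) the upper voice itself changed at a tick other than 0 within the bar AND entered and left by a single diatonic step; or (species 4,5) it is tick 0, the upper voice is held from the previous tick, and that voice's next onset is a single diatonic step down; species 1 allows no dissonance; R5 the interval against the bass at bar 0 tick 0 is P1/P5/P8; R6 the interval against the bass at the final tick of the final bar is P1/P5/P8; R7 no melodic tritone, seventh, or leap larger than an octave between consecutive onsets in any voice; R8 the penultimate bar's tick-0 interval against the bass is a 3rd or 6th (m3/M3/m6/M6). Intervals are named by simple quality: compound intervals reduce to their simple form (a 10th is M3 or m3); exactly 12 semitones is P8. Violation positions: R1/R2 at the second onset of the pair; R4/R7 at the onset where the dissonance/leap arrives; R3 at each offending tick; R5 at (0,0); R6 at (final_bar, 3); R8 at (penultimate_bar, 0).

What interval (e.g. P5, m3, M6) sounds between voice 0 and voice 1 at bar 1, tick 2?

voice 0=F3 voice 1=A3 -> M3

M3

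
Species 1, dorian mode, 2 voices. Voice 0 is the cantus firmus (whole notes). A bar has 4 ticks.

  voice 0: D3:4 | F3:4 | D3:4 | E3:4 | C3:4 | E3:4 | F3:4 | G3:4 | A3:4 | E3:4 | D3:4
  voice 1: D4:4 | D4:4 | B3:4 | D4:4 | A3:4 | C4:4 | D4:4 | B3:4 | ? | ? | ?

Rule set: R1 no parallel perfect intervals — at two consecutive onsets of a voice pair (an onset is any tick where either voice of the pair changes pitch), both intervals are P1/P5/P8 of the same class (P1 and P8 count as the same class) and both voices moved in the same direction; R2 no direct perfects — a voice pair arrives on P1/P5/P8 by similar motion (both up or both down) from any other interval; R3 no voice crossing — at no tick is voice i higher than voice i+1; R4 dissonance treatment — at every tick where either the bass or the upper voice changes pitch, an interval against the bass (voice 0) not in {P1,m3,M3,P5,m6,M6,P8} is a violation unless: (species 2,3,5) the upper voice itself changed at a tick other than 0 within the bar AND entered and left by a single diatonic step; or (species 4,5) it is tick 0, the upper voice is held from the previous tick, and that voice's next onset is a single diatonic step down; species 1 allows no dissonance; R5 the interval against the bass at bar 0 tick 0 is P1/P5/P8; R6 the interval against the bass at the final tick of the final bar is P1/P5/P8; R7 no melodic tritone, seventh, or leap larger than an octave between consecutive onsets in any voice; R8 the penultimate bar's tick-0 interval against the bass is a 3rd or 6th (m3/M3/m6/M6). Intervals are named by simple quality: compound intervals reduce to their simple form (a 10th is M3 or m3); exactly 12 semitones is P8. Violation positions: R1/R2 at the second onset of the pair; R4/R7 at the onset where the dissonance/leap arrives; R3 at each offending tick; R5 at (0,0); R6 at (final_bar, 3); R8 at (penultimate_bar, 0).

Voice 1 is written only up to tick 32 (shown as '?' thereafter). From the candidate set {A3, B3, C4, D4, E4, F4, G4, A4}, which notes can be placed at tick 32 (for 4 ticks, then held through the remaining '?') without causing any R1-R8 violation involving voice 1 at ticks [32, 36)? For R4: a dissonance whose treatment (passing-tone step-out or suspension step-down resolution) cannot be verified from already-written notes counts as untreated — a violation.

A3: legal
B3: violates R4
C4: legal
D4: violates R4
E4: violates R2
F4: violates R7
G4: violates R4
A4: violates R2,R7

{A3, C4}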